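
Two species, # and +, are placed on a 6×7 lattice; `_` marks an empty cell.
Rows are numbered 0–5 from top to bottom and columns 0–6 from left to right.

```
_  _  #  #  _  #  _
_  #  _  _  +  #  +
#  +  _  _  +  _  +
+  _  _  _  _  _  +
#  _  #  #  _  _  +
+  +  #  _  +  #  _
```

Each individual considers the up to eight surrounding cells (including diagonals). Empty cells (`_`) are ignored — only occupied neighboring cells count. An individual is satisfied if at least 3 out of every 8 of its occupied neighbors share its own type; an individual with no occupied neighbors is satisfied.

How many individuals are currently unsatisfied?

11

(0,2)# 2/2 ✓
(0,3)# 1/2 ✓
(0,5)# 1/3 ✗
(1,1)# 2/3 ✓
(1,4)+ 1/4 ✗
(1,5)# 1/5 ✗
(1,6)+ 1/3 ✗
(2,0)# 1/3 ✗
(2,1)+ 1/3 ✗
(2,4)+ 1/2 ✓
(2,6)+ 2/3 ✓
(3,0)+ 1/3 ✗
(3,6)+ 2/2 ✓
(4,0)# 0/3 ✗
(4,2)# 2/3 ✓
(4,3)# 2/3 ✓
(4,6)+ 1/2 ✓
(5,0)+ 1/2 ✓
(5,1)+ 1/4 ✗
(5,2)# 2/3 ✓
(5,4)+ 0/2 ✗
(5,5)# 0/2 ✗
Unsatisfied: (0,5), (1,4), (1,5), (1,6), (2,0), (2,1), (3,0), (4,0), (5,1), (5,4), (5,5) — 11 in total.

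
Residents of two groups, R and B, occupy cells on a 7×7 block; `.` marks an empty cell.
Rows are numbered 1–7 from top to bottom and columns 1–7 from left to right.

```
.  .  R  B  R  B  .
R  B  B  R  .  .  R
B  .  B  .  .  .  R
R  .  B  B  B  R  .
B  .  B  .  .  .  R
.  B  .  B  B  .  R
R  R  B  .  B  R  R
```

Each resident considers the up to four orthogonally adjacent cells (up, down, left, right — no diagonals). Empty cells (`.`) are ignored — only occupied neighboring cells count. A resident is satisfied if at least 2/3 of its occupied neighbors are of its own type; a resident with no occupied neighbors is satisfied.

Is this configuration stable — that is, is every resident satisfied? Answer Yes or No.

No

Row 1: (1,3)R 0/2 ✗ · (1,4)B 0/3 ✗ · (1,5)R 0/2 ✗ · (1,6)B 0/1 ✗
Row 2: (2,1)R 0/2 ✗ · (2,2)B 1/2 ✗ · (2,3)B 2/4 ✗ · (2,4)R 0/2 ✗ · (2,7)R 1/1 ✓
Row 3: (3,1)B 0/2 ✗ · (3,3)B 2/2 ✓ · (3,7)R 1/1 ✓
Row 4: (4,1)R 0/2 ✗ · (4,3)B 3/3 ✓ · (4,4)B 2/2 ✓ · (4,5)B 1/2 ✗ · (4,6)R 0/1 ✗
Row 5: (5,1)B 0/1 ✗ · (5,3)B 1/1 ✓ · (5,7)R 1/1 ✓
Row 6: (6,2)B 0/1 ✗ · (6,4)B 1/1 ✓ · (6,5)B 2/2 ✓ · (6,7)R 2/2 ✓
Row 7: (7,1)R 1/1 ✓ · (7,2)R 1/3 ✗ · (7,3)B 0/1 ✗ · (7,5)B 1/2 ✗ · (7,6)R 1/2 ✗ · (7,7)R 2/2 ✓
For instance (1,3) has only 0/2 same-type neighbors, below 2/3.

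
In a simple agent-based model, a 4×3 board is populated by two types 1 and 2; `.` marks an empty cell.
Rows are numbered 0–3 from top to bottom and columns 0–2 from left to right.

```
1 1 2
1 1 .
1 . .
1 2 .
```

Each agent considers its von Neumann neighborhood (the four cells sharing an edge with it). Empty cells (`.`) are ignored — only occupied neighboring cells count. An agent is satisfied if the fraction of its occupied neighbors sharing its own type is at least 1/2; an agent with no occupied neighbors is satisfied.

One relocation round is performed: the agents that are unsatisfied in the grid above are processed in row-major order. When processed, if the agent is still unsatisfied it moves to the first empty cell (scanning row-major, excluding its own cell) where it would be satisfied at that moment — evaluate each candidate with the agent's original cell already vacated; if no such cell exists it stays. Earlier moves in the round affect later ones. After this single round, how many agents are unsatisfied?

Initially unsatisfied (in order): (0,2), (3,1).
  (0,2) → (2,2).
  (3,1) → (1,2).
Resulting grid:
1 1 .
1 1 2
1 . 2
1 . .
All satisfied now.

0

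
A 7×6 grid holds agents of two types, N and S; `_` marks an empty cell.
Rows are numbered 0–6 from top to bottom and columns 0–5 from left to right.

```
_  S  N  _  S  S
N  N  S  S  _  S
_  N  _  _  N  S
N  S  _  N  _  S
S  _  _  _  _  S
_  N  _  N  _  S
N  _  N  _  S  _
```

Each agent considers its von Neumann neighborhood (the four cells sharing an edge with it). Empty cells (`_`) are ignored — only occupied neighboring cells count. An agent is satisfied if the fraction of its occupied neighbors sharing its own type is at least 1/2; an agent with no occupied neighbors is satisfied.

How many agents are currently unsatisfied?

7

Row 0: (0,1)S 0/2 ✗ · (0,2)N 0/2 ✗ · (0,4)S 1/1 ✓ · (0,5)S 2/2 ✓
Row 1: (1,0)N 1/1 ✓ · (1,1)N 2/4 ✓ · (1,2)S 1/3 ✗ · (1,3)S 1/1 ✓ · (1,5)S 2/2 ✓
Row 2: (2,1)N 1/2 ✓ · (2,4)N 0/1 ✗ · (2,5)S 2/3 ✓
Row 3: (3,0)N 0/2 ✗ · (3,1)S 0/2 ✗ · (3,3)N 0/0 ✓ · (3,5)S 2/2 ✓
Row 4: (4,0)S 0/1 ✗ · (4,5)S 2/2 ✓
Row 5: (5,1)N 0/0 ✓ · (5,3)N 0/0 ✓ · (5,5)S 1/1 ✓
Row 6: (6,0)N 0/0 ✓ · (6,2)N 0/0 ✓ · (6,4)S 0/0 ✓
Unsatisfied: (0,1), (0,2), (1,2), (2,4), (3,0), (3,1), (4,0) — 7 in total.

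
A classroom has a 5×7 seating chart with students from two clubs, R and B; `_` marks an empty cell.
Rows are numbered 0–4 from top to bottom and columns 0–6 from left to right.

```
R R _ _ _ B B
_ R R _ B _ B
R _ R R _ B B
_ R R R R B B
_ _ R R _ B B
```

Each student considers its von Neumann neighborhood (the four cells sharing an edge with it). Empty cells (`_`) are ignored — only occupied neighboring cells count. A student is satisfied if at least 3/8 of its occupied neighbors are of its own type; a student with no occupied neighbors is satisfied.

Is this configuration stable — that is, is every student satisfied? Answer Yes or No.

Yes

(0,0)R 1/1 satisfied
(0,1)R 2/2 satisfied
(0,5)B 1/1 satisfied
(0,6)B 2/2 satisfied
(1,1)R 2/2 satisfied
(1,2)R 2/2 satisfied
(1,4)B 0/0 satisfied
(1,6)B 2/2 satisfied
(2,0)R 0/0 satisfied
(2,2)R 3/3 satisfied
(2,3)R 2/2 satisfied
(2,5)B 2/2 satisfied
(2,6)B 3/3 satisfied
(3,1)R 1/1 satisfied
(3,2)R 4/4 satisfied
(3,3)R 4/4 satisfied
(3,4)R 1/2 satisfied
(3,5)B 3/4 satisfied
(3,6)B 3/3 satisfied
(4,2)R 2/2 satisfied
(4,3)R 2/2 satisfied
(4,5)B 2/2 satisfied
(4,6)B 2/2 satisfied
All meet the threshold, so the configuration is stable.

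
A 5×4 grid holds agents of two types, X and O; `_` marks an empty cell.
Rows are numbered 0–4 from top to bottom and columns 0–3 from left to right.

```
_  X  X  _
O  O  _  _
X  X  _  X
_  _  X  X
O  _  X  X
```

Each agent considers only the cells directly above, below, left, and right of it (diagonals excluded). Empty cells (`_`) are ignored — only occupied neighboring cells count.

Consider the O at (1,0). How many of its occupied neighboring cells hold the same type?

1

Occupied neighbors of (1,0): (2,0)=X, (1,1)=O.
Same type (O): 1 of 2.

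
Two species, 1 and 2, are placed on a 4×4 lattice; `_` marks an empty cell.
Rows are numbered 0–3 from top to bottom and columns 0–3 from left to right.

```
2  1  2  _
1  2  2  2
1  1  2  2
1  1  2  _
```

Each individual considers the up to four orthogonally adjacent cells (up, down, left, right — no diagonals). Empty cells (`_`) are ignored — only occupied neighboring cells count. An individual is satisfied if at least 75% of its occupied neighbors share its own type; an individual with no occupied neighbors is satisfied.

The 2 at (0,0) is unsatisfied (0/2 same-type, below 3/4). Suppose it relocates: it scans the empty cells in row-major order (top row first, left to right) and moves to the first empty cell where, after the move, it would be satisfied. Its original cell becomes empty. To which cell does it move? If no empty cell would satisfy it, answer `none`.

Vacating (0,0). Empty cells in order:
  (0,3): 2/2 same-type → satisfied — stop here.

(0,3)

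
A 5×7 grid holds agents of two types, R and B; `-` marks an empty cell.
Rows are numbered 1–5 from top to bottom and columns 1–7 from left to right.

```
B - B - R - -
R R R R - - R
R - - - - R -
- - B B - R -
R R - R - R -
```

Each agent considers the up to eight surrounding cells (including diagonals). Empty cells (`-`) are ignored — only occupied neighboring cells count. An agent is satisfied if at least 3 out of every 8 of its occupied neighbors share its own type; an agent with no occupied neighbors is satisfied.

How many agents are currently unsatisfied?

Row 1: (1,1)B 0/2 unhappy · (1,3)B 0/3 unhappy · (1,5)R 1/1 ok
Row 2: (2,1)R 2/3 ok · (2,2)R 3/5 ok · (2,3)R 2/3 ok · (2,4)R 2/3 ok · (2,7)R 1/1 ok
Row 3: (3,1)R 2/2 ok · (3,6)R 2/2 ok
Row 4: (4,3)B 1/3 unhappy · (4,4)B 1/2 ok · (4,6)R 2/2 ok
Row 5: (5,1)R 1/1 ok · (5,2)R 1/2 ok · (5,4)R 0/2 unhappy · (5,6)R 1/1 ok
Unsatisfied: (1,1), (1,3), (4,3), (5,4) — 4 in total.

4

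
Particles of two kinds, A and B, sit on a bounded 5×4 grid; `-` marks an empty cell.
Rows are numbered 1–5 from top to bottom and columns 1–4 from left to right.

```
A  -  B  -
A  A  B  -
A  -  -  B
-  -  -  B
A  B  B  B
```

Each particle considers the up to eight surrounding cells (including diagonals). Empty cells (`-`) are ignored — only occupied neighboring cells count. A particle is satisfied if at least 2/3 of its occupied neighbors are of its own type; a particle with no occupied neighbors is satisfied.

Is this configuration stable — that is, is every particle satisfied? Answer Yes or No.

Row 1: (1,1)A 2/2 ok · (1,3)B 1/2 unhappy
Row 2: (2,1)A 3/3 ok · (2,2)A 3/5 unhappy · (2,3)B 2/3 ok
Row 3: (3,1)A 2/2 ok · (3,4)B 2/2 ok
Row 4: (4,4)B 3/3 ok
Row 5: (5,1)A 0/1 unhappy · (5,2)B 1/2 unhappy · (5,3)B 3/3 ok · (5,4)B 2/2 ok
For instance (1,3) has only 1/2 same-type neighbors, below 2/3.

No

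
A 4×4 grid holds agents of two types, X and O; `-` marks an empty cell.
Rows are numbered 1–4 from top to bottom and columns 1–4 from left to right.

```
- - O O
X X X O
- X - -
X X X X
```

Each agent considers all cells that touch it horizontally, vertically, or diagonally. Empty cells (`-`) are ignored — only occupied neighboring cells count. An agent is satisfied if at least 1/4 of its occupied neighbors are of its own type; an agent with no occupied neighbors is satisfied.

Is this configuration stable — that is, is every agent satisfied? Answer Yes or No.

Yes

Row 1: (1,3)O 2/4 ✓ · (1,4)O 2/3 ✓
Row 2: (2,1)X 2/2 ✓ · (2,2)X 3/4 ✓ · (2,3)X 2/5 ✓ · (2,4)O 2/3 ✓
Row 3: (3,2)X 6/6 ✓
Row 4: (4,1)X 2/2 ✓ · (4,2)X 3/3 ✓ · (4,3)X 3/3 ✓ · (4,4)X 1/1 ✓
All meet the threshold, so the configuration is stable.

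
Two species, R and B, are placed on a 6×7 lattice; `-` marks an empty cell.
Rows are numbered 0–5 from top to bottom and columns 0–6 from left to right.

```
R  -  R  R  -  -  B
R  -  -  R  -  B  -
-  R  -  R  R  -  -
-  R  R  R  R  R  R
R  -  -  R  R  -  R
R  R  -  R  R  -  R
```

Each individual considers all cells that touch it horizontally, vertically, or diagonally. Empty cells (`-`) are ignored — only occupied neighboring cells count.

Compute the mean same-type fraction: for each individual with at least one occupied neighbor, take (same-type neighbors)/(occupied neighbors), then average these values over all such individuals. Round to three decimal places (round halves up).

0.973

(0,0)R 1/1
(0,2)R 2/2
(0,3)R 2/2
(0,6)B 1/1
(1,0)R 2/2
(1,3)R 4/4
(1,5)B 1/2
(2,1)R 3/3
(2,3)R 5/5
(2,4)R 5/6
(3,1)R 3/3
(3,2)R 5/5
(3,3)R 6/6
(3,4)R 6/6
(3,5)R 5/5
(3,6)R 2/2
(4,0)R 3/3
(4,3)R 6/6
(4,4)R 6/6
(4,6)R 3/3
(5,0)R 2/2
(5,1)R 2/2
(5,3)R 3/3
(5,4)R 3/3
(5,6)R 1/1
Sum over 25 individuals: 1/1 + 2/2 + 2/2 + 1/1 + 2/2 + 4/4 + 1/2 + 3/3 + 5/5 + 5/6 + 3/3 + 5/5 + 6/6 + 6/6 + 5/5 + 2/2 + 3/3 + 6/6 + 6/6 + 3/3 + 2/2 + 2/2 + 3/3 + 3/3 + 1/1 = 73/3; mean = 73/3 ÷ 25 = 73/75 = 0.973333… → 0.973.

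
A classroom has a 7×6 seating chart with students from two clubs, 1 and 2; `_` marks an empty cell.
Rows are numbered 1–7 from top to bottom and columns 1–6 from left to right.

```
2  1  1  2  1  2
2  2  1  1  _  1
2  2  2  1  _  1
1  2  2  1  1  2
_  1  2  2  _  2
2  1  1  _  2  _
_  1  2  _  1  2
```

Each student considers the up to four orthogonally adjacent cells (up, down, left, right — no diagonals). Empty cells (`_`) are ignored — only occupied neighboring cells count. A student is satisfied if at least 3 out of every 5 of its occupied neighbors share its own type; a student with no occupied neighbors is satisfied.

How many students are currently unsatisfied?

25

Row 1: (1,1)2 1/2 unhappy · (1,2)1 1/3 unhappy · (1,3)1 2/3 ok · (1,4)2 0/3 unhappy · (1,5)1 0/2 unhappy · (1,6)2 0/2 unhappy
Row 2: (2,1)2 3/3 ok · (2,2)2 2/4 unhappy · (2,3)1 2/4 unhappy · (2,4)1 2/3 ok · (2,6)1 1/2 unhappy
Row 3: (3,1)2 2/3 ok · (3,2)2 4/4 ok · (3,3)2 2/4 unhappy · (3,4)1 2/3 ok · (3,6)1 1/2 unhappy
Row 4: (4,1)1 0/2 unhappy · (4,2)2 2/4 unhappy · (4,3)2 3/4 ok · (4,4)1 2/4 unhappy · (4,5)1 1/2 unhappy · (4,6)2 1/3 unhappy
Row 5: (5,2)1 1/3 unhappy · (5,3)2 2/4 unhappy · (5,4)2 1/2 unhappy · (5,6)2 1/1 ok
Row 6: (6,1)2 0/1 unhappy · (6,2)1 3/4 ok · (6,3)1 1/3 unhappy · (6,5)2 0/1 unhappy
Row 7: (7,2)1 1/2 unhappy · (7,3)2 0/2 unhappy · (7,5)1 0/2 unhappy · (7,6)2 0/1 unhappy
Unsatisfied: (1,1), (1,2), (1,4), (1,5), (1,6), (2,2), (2,3), (2,6), (3,3), (3,6), (4,1), (4,2), (4,4), (4,5), (4,6), (5,2), (5,3), (5,4), (6,1), (6,3), (6,5), (7,2), (7,3), (7,5), (7,6) — 25 in total.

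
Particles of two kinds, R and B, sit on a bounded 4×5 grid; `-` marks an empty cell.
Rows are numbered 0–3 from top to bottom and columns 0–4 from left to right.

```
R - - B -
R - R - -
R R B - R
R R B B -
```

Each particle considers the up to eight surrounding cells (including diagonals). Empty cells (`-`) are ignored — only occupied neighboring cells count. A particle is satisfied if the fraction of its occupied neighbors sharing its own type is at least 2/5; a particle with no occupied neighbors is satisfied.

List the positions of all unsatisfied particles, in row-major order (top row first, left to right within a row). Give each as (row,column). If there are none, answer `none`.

Row 0: (0,0)R 1/1 ✓ · (0,3)B 0/1 ✗
Row 1: (1,0)R 3/3 ✓ · (1,2)R 1/3 ✗
Row 2: (2,0)R 4/4 ✓ · (2,1)R 5/7 ✓ · (2,2)B 2/5 ✓ · (2,4)R 0/1 ✗
Row 3: (3,0)R 3/3 ✓ · (3,1)R 3/5 ✓ · (3,2)B 2/4 ✓ · (3,3)B 2/3 ✓

(0,3), (1,2), (2,4)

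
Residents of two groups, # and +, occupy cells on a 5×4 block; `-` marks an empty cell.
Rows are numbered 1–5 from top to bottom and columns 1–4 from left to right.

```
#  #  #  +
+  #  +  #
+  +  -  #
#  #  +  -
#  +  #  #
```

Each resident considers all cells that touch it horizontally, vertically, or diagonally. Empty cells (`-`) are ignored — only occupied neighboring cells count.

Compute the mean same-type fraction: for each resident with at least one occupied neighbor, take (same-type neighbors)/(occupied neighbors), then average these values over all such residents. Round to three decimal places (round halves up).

Row 1: (1,1)# 2/3 · (1,2)# 3/5 · (1,3)# 3/5 · (1,4)+ 1/3
Row 2: (2,1)+ 2/5 · (2,2)# 3/7 · (2,3)+ 2/7 · (2,4)# 2/4
Row 3: (3,1)+ 2/5 · (3,2)+ 4/7 · (3,4)# 1/3
Row 4: (4,1)# 2/5 · (4,2)# 3/7 · (4,3)+ 2/6
Row 5: (5,1)# 2/3 · (5,2)+ 1/5 · (5,3)# 2/4 · (5,4)# 1/2
Sum over 18 residents: 2/3 + 3/5 + 3/5 + 1/3 + 2/5 + 3/7 + 2/7 + 2/4 + 2/5 + 4/7 + 1/3 + 2/5 + 3/7 + 2/6 + 2/3 + 1/5 + 2/4 + 1/2 = 1711/210; mean = 1711/210 ÷ 18 = 1711/3780 = 0.452645… → 0.453.

0.453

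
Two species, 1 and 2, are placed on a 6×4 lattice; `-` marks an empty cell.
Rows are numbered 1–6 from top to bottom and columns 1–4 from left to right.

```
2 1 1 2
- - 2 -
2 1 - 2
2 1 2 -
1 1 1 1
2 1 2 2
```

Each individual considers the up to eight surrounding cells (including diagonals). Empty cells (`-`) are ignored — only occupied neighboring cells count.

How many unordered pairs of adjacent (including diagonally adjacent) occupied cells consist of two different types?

Scan each occupied cell's neighbors to the right and below (and the two forward diagonals) so each pair is counted once.
Row 1: 2(1,1)–1(1,2)≠ 1(1,2)–1(1,3)= 1(1,2)–2(2,3)≠ 1(1,3)–2(1,4)≠ 1(1,3)–2(2,3)≠ 2(1,4)–2(2,3)=  → 4/6 unlike.
Row 2: 2(2,3)–2(3,4)= 2(2,3)–1(3,2)≠  → 1/2 unlike.
Row 3: 2(3,1)–1(3,2)≠ 2(3,1)–2(4,1)= 2(3,1)–1(4,2)≠ 1(3,2)–1(4,2)= 1(3,2)–2(4,3)≠ 1(3,2)–2(4,1)≠ 2(3,4)–2(4,3)=  → 4/7 unlike.
Row 4: 2(4,1)–1(4,2)≠ 2(4,1)–1(5,1)≠ 2(4,1)–1(5,2)≠ 1(4,2)–2(4,3)≠ 1(4,2)–1(5,2)= 1(4,2)–1(5,3)= 1(4,2)–1(5,1)= 2(4,3)–1(5,3)≠ 2(4,3)–1(5,4)≠ 2(4,3)–1(5,2)≠  → 7/10 unlike.
Row 5: 1(5,1)–1(5,2)= 1(5,1)–2(6,1)≠ 1(5,1)–1(6,2)= 1(5,2)–1(5,3)= 1(5,2)–1(6,2)= 1(5,2)–2(6,3)≠ 1(5,2)–2(6,1)≠ 1(5,3)–1(5,4)= 1(5,3)–2(6,3)≠ 1(5,3)–2(6,4)≠ 1(5,3)–1(6,2)= 1(5,4)–2(6,4)≠ 1(5,4)–2(6,3)≠  → 7/13 unlike.
Row 6: 2(6,1)–1(6,2)≠ 1(6,2)–2(6,3)≠ 2(6,3)–2(6,4)=  → 2/3 unlike.
Total adjacent occupied pairs: 41; unlike-type pairs: 25.

25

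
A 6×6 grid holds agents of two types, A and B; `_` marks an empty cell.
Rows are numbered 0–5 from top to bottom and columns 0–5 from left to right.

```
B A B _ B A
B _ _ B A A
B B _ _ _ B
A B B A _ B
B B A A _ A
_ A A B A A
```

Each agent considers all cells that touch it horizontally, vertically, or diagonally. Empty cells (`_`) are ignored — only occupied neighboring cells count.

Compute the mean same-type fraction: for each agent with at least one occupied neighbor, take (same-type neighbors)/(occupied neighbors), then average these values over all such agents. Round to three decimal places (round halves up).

0.523

(0,0)B 1/2
(0,1)A 0/3
(0,2)B 1/2
(0,4)B 1/4
(0,5)A 2/3
(1,0)B 3/4
(1,3)B 2/3
(1,4)A 2/5
(1,5)A 2/4
(2,0)B 3/4
(2,1)B 4/5
(2,5)B 1/3
(3,0)A 0/5
(3,1)B 5/7
(3,2)B 3/6
(3,3)A 2/3
(3,5)B 1/2
(4,0)B 2/4
(4,1)B 3/7
(4,2)A 4/8
(4,3)A 4/6
(4,5)A 2/3
(5,1)A 2/4
(5,2)A 3/5
(5,3)B 0/4
(5,4)A 3/4
(5,5)A 2/2
Sum over 27 agents: 1/2 + 0/3 + 1/2 + 1/4 + 2/3 + 3/4 + 2/3 + 2/5 + 2/4 + 3/4 + 4/5 + 1/3 + 0/5 + 5/7 + 3/6 + 2/3 + 1/2 + 2/4 + 3/7 + 4/8 + 4/6 + 2/3 + 2/4 + 3/5 + 0/4 + 3/4 + 2/2 = 2963/210; mean = 2963/210 ÷ 27 = 2963/5670 = 0.522574… → 0.523.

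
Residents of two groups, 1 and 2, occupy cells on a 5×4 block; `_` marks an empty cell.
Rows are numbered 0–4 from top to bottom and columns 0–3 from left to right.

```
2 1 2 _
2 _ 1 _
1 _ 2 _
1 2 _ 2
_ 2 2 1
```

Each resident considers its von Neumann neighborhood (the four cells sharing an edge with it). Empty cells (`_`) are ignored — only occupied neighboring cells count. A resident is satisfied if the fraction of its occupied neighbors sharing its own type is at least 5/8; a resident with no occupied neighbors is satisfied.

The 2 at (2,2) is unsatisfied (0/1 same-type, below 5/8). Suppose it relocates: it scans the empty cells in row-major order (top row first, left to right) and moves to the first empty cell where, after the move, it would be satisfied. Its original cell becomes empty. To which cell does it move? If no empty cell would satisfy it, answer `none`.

(0,3)

Vacating (2,2). Empty cells in order:
  (0,3): 1/1 same-type → satisfied — stop here.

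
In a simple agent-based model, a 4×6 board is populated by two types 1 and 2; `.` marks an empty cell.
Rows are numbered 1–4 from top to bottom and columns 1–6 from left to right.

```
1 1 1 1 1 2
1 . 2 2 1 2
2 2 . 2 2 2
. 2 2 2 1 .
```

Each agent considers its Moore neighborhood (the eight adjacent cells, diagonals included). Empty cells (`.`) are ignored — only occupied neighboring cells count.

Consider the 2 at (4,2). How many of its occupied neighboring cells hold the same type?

3

Occupied neighbors of (4,2): (3,1)=2, (3,2)=2, (4,3)=2.
Same type (2): 3 of 3.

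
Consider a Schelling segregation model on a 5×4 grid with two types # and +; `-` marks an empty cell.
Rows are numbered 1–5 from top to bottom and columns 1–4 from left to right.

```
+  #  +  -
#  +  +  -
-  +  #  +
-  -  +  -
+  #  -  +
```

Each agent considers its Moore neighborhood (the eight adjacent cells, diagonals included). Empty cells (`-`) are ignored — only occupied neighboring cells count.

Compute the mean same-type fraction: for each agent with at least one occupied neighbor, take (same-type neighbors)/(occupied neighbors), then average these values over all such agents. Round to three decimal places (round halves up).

0.427

Row 1: (1,1)+ 1/3 · (1,2)# 1/5 · (1,3)+ 2/3
Row 2: (2,1)# 1/4 · (2,2)+ 4/7 · (2,3)+ 4/6
Row 3: (3,2)+ 3/5 · (3,3)# 0/5 · (3,4)+ 2/3
Row 4: (4,3)+ 3/5
Row 5: (5,1)+ 0/1 · (5,2)# 0/2 · (5,4)+ 1/1
Sum over 13 agents: 1/3 + 1/5 + 2/3 + 1/4 + 4/7 + 4/6 + 3/5 + 0/5 + 2/3 + 3/5 + 0/1 + 0/2 + 1/1 = 2333/420; mean = 2333/420 ÷ 13 = 2333/5460 = 0.427289… → 0.427.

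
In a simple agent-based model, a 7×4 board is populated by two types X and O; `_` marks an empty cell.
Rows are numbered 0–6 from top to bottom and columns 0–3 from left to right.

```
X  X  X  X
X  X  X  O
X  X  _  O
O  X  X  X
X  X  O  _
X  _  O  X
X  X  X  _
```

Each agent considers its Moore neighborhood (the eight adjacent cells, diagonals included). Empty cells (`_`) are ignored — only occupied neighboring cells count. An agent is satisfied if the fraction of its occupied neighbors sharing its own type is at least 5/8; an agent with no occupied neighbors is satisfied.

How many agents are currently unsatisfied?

Row 0: (0,0)X 3/3 ✓ · (0,1)X 5/5 ✓ · (0,2)X 4/5 ✓ · (0,3)X 2/3 ✓
Row 1: (1,0)X 5/5 ✓ · (1,1)X 7/7 ✓ · (1,2)X 5/7 ✓ · (1,3)O 1/4 ✗
Row 2: (2,0)X 4/5 ✓ · (2,1)X 6/7 ✓ · (2,3)O 1/4 ✗
Row 3: (3,0)O 0/5 ✗ · (3,1)X 5/7 ✓ · (3,2)X 4/6 ✓ · (3,3)X 1/3 ✗
Row 4: (4,0)X 3/4 ✓ · (4,1)X 4/7 ✗ · (4,2)O 1/6 ✗
Row 5: (5,0)X 4/4 ✓ · (5,2)O 1/5 ✗ · (5,3)X 1/3 ✗
Row 6: (6,0)X 2/2 ✓ · (6,1)X 3/4 ✓ · (6,2)X 2/3 ✓
Unsatisfied: (1,3), (2,3), (3,0), (3,3), (4,1), (4,2), (5,2), (5,3) — 8 in total.

8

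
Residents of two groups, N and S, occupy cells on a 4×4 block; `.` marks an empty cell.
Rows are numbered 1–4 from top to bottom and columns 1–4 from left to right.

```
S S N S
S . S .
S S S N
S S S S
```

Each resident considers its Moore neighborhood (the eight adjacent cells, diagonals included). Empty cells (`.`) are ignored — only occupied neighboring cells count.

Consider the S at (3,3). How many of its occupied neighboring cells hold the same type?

Occupied neighbors of (3,3): (2,3)=S, (3,2)=S, (3,4)=N, (4,2)=S, (4,3)=S, (4,4)=S.
Same type (S): 5 of 6.

5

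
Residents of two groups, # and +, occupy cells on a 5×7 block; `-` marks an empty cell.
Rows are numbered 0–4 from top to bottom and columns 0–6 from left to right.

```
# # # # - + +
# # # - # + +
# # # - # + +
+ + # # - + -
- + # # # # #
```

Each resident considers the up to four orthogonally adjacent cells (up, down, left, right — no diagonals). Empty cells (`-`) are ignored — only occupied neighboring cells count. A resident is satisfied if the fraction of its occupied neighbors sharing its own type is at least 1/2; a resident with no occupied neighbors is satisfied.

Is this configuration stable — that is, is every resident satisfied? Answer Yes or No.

Yes

(0,0)# 2/2 ✓
(0,1)# 3/3 ✓
(0,2)# 3/3 ✓
(0,3)# 1/1 ✓
(0,5)+ 2/2 ✓
(0,6)+ 2/2 ✓
(1,0)# 3/3 ✓
(1,1)# 4/4 ✓
(1,2)# 3/3 ✓
(1,4)# 1/2 ✓
(1,5)+ 3/4 ✓
(1,6)+ 3/3 ✓
(2,0)# 2/3 ✓
(2,1)# 3/4 ✓
(2,2)# 3/3 ✓
(2,4)# 1/2 ✓
(2,5)+ 3/4 ✓
(2,6)+ 2/2 ✓
(3,0)+ 1/2 ✓
(3,1)+ 2/4 ✓
(3,2)# 3/4 ✓
(3,3)# 2/2 ✓
(3,5)+ 1/2 ✓
(4,1)+ 1/2 ✓
(4,2)# 2/3 ✓
(4,3)# 3/3 ✓
(4,4)# 2/2 ✓
(4,5)# 2/3 ✓
(4,6)# 1/1 ✓
All meet the threshold, so the configuration is stable.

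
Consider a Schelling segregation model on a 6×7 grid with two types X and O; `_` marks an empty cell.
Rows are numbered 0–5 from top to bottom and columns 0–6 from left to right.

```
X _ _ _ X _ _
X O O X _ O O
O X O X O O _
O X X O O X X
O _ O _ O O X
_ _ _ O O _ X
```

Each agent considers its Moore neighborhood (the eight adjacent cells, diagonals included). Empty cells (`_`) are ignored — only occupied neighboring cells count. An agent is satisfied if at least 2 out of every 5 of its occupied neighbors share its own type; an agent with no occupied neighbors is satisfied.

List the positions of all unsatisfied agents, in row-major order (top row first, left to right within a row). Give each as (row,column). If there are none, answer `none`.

(0,0)X 1/2 ✓
(0,4)X 1/2 ✓
(1,0)X 2/4 ✓
(1,1)O 3/6 ✓
(1,2)O 2/5 ✓
(1,3)X 2/5 ✓
(1,5)O 3/4 ✓
(1,6)O 2/2 ✓
(2,0)O 2/5 ✓
(2,1)X 3/8 ✗
(2,2)O 3/8 ✗
(2,3)X 2/7 ✗
(2,4)O 4/7 ✓
(2,5)O 4/6 ✓
(3,0)O 2/4 ✓
(3,1)X 2/7 ✗
(3,2)X 3/6 ✓
(3,3)O 5/7 ✓
(3,4)O 5/7 ✓
(3,5)X 2/7 ✗
(3,6)X 2/4 ✓
(4,0)O 1/2 ✓
(4,2)O 2/4 ✓
(4,4)O 5/6 ✓
(4,5)O 3/7 ✓
(4,6)X 3/4 ✓
(5,3)O 3/3 ✓
(5,4)O 3/3 ✓
(5,6)X 1/2 ✓

(2,1), (2,2), (2,3), (3,1), (3,5)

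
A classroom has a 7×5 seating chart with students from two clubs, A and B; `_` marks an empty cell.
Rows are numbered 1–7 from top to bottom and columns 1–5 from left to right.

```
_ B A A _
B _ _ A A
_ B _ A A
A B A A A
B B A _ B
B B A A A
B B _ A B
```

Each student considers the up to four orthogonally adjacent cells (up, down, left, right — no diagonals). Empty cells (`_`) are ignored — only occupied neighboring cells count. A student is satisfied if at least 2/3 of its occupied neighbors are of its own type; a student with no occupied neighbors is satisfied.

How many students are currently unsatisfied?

Row 1: (1,2)B 0/1 unhappy · (1,3)A 1/2 unhappy · (1,4)A 2/2 ok
Row 2: (2,1)B 0/0 ok · (2,4)A 3/3 ok · (2,5)A 2/2 ok
Row 3: (3,2)B 1/1 ok · (3,4)A 3/3 ok · (3,5)A 3/3 ok
Row 4: (4,1)A 0/2 unhappy · (4,2)B 2/4 unhappy · (4,3)A 2/3 ok · (4,4)A 3/3 ok · (4,5)A 2/3 ok
Row 5: (5,1)B 2/3 ok · (5,2)B 3/4 ok · (5,3)A 2/3 ok · (5,5)B 0/2 unhappy
Row 6: (6,1)B 3/3 ok · (6,2)B 3/4 ok · (6,3)A 2/3 ok · (6,4)A 3/3 ok · (6,5)A 1/3 unhappy
Row 7: (7,1)B 2/2 ok · (7,2)B 2/2 ok · (7,4)A 1/2 unhappy · (7,5)B 0/2 unhappy
Unsatisfied: (1,2), (1,3), (4,1), (4,2), (5,5), (6,5), (7,4), (7,5) — 8 in total.

8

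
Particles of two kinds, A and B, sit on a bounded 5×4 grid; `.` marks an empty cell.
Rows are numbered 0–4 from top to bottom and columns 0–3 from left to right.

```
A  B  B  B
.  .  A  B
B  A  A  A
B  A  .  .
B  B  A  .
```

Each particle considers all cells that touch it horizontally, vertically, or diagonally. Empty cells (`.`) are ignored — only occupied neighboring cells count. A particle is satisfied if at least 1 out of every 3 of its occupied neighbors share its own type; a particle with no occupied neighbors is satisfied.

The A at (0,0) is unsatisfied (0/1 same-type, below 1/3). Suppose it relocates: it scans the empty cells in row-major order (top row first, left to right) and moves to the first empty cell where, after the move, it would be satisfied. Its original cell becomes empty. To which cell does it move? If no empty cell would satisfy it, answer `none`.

(1,0)

Vacating (0,0). Empty cells in order:
  (1,0): 1/3 same-type → satisfied — stop here.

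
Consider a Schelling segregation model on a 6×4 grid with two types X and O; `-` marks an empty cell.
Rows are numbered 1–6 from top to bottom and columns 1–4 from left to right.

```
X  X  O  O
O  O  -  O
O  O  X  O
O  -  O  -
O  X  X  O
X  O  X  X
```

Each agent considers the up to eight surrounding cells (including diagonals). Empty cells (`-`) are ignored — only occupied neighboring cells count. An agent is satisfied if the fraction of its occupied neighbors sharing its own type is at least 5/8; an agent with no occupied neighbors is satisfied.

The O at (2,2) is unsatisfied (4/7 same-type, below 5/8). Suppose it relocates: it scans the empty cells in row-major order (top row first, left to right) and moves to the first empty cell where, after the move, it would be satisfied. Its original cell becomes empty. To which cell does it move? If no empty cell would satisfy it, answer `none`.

Vacating (2,2). Empty cells in order:
  (2,3): 5/7 same-type → satisfied — stop here.

(2,3)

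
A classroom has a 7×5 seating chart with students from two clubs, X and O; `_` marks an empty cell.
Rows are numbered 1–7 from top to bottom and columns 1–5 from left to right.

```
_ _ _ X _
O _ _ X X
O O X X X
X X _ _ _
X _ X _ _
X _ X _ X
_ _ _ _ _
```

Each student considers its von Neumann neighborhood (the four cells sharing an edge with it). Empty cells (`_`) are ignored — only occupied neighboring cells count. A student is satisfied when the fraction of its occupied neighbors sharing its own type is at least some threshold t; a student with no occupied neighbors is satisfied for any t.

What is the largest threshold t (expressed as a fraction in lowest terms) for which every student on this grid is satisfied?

Row 1: (1,4)X 1/1
Row 2: (2,1)O 1/1 · (2,4)X 3/3 · (2,5)X 2/2
Row 3: (3,1)O 2/3 · (3,2)O 1/3 · (3,3)X 1/2 · (3,4)X 3/3 · (3,5)X 2/2
Row 4: (4,1)X 2/3 · (4,2)X 1/2
Row 5: (5,1)X 2/2 · (5,3)X 1/1
Row 6: (6,1)X 1/1 · (6,3)X 1/1 · (6,5)X — no occupied neighbors
The smallest same-type fraction is 1/3 at (3,2), which reduces to 1/3. Any threshold above that leaves this student unsatisfied.

1/3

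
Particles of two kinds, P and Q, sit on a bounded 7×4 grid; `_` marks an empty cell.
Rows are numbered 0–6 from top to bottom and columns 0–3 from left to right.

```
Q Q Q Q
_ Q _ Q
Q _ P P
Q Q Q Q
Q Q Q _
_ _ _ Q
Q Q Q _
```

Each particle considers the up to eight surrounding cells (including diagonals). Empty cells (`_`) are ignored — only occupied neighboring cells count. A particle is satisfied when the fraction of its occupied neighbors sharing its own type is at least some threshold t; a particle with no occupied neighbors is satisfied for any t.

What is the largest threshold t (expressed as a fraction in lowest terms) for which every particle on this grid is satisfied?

1/6

Row 0: (0,0)Q 2/2 · (0,1)Q 3/3 · (0,2)Q 4/4 · (0,3)Q 2/2
Row 1: (1,1)Q 4/5 · (1,3)Q 2/4
Row 2: (2,0)Q 3/3 · (2,2)P 1/6 · (2,3)P 1/4
Row 3: (3,0)Q 4/4 · (3,1)Q 6/7 · (3,2)Q 4/6 · (3,3)Q 2/4
Row 4: (4,0)Q 3/3 · (4,1)Q 5/5 · (4,2)Q 5/5
Row 5: (5,3)Q 2/2
Row 6: (6,0)Q 1/1 · (6,1)Q 2/2 · (6,2)Q 2/2
The smallest same-type fraction is 1/6 at (2,2), which reduces to 1/6. Any threshold above that leaves this particle unsatisfied.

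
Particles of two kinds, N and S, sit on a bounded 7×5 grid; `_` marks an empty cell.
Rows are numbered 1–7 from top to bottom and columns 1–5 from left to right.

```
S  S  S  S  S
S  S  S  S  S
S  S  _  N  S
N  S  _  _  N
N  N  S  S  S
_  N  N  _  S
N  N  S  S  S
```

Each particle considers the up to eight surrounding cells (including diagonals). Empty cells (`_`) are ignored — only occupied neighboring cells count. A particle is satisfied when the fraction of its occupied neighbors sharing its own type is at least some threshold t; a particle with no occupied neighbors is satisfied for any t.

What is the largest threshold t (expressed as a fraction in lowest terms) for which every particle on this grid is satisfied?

(1,1)S 3/3
(1,2)S 5/5
(1,3)S 5/5
(1,4)S 5/5
(1,5)S 3/3
(2,1)S 5/5
(2,2)S 7/7
(2,3)S 6/7
(2,4)S 6/7
(2,5)S 4/5
(3,1)S 4/5
(3,2)S 5/6
(3,4)N 1/5
(3,5)S 2/4
(4,1)N 2/5
(4,2)S 3/6
(4,5)N 1/4
(5,1)N 3/4
(5,2)N 4/6
(5,3)S 2/5
(5,4)S 3/5
(5,5)S 2/3
(6,2)N 5/7
(6,3)N 3/7
(6,5)S 4/4
(7,1)N 2/2
(7,2)N 3/4
(7,3)S 1/4
(7,4)S 3/4
(7,5)S 2/2
The smallest same-type fraction is 1/5 at (3,4), which reduces to 1/5. Any threshold above that leaves this particle unsatisfied.

1/5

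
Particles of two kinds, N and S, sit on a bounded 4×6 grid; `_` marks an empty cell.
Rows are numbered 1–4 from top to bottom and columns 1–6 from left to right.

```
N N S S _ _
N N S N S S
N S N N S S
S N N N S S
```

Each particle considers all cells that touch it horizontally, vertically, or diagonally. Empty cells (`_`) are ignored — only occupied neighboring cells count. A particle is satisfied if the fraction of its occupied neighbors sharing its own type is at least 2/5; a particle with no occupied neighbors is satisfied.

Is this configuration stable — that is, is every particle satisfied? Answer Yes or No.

Row 1: (1,1)N 3/3 ok · (1,2)N 3/5 ok · (1,3)S 2/5 ok · (1,4)S 3/4 ok
Row 2: (2,1)N 4/5 ok · (2,2)N 5/8 ok · (2,3)S 3/8 unhappy · (2,4)N 2/7 unhappy · (2,5)S 4/6 ok · (2,6)S 3/3 ok
Row 3: (3,1)N 3/5 ok · (3,2)S 2/8 unhappy · (3,3)N 6/8 ok · (3,4)N 4/8 ok · (3,5)S 5/8 ok · (3,6)S 5/5 ok
Row 4: (4,1)S 1/3 unhappy · (4,2)N 3/5 ok · (4,3)N 4/5 ok · (4,4)N 3/5 ok · (4,5)S 3/5 ok · (4,6)S 3/3 ok
For instance (2,3) has only 3/8 same-type neighbors, below 2/5.

No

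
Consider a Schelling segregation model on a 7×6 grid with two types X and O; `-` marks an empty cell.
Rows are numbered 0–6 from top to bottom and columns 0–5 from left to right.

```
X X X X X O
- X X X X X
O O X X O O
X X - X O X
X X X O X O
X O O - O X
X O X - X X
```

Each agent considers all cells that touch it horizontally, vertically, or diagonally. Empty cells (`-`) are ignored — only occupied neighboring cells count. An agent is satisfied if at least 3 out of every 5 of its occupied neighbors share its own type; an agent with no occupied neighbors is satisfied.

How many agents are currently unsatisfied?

(0,0)X 2/2 ok
(0,1)X 4/4 ok
(0,2)X 5/5 ok
(0,3)X 5/5 ok
(0,4)X 4/5 ok
(0,5)O 0/3 unhappy
(1,1)X 5/7 ok
(1,2)X 7/8 ok
(1,3)X 7/8 ok
(1,4)X 5/8 ok
(1,5)X 2/5 unhappy
(2,0)O 1/4 unhappy
(2,1)O 1/6 unhappy
(2,2)X 6/7 ok
(2,3)X 5/7 ok
(2,4)O 2/8 unhappy
(2,5)O 2/5 unhappy
(3,0)X 3/5 ok
(3,1)X 5/7 ok
(3,3)X 4/7 unhappy
(3,4)O 4/8 unhappy
(3,5)X 1/5 unhappy
(4,0)X 4/5 ok
(4,1)X 5/7 ok
(4,2)X 3/6 unhappy
(4,3)O 3/6 unhappy
(4,4)X 3/7 unhappy
(4,5)O 2/5 unhappy
(5,0)X 3/5 ok
(5,1)O 2/8 unhappy
(5,2)O 3/6 unhappy
(5,4)O 2/6 unhappy
(5,5)X 3/5 ok
(6,0)X 1/3 unhappy
(6,1)O 2/5 unhappy
(6,2)X 0/3 unhappy
(6,4)X 2/3 ok
(6,5)X 2/3 ok
Unsatisfied: (0,5), (1,5), (2,0), (2,1), (2,4), (2,5), (3,3), (3,4), (3,5), (4,2), (4,3), (4,4), (4,5), (5,1), (5,2), (5,4), (6,0), (6,1), (6,2) — 19 in total.

19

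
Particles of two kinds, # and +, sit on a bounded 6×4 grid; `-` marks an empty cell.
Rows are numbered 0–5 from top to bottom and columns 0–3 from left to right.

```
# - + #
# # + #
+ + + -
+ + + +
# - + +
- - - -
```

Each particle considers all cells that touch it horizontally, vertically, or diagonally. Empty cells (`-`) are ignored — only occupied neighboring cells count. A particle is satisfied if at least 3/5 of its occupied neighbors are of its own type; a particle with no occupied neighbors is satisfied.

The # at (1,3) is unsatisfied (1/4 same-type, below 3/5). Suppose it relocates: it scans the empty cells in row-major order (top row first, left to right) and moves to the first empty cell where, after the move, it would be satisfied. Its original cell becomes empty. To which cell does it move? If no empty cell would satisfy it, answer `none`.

(0,1)

Vacating (1,3). Empty cells in order:
  (0,1): 3/5 same-type → satisfied — stop here.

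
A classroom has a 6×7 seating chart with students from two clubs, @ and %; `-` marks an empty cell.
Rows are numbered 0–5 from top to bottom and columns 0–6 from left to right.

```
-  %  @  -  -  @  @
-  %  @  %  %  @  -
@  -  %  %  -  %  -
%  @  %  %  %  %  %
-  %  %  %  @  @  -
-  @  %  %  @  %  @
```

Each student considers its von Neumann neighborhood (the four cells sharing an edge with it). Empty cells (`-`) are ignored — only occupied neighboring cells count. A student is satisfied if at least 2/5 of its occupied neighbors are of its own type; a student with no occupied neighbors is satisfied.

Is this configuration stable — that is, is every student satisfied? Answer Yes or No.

No

(0,1)% 1/2 ok
(0,2)@ 1/2 ok
(0,5)@ 2/2 ok
(0,6)@ 1/1 ok
(1,1)% 1/2 ok
(1,2)@ 1/4 unhappy
(1,3)% 2/3 ok
(1,4)% 1/2 ok
(1,5)@ 1/3 unhappy
(2,0)@ 0/1 unhappy
(2,2)% 2/3 ok
(2,3)% 3/3 ok
(2,5)% 1/2 ok
(3,0)% 0/2 unhappy
(3,1)@ 0/3 unhappy
(3,2)% 3/4 ok
(3,3)% 4/4 ok
(3,4)% 2/3 ok
(3,5)% 3/4 ok
(3,6)% 1/1 ok
(4,1)% 1/3 unhappy
(4,2)% 4/4 ok
(4,3)% 3/4 ok
(4,4)@ 2/4 ok
(4,5)@ 1/3 unhappy
(5,1)@ 0/2 unhappy
(5,2)% 2/3 ok
(5,3)% 2/3 ok
(5,4)@ 1/3 unhappy
(5,5)% 0/3 unhappy
(5,6)@ 0/1 unhappy
For instance (1,2) has only 1/4 same-type neighbors, below 2/5.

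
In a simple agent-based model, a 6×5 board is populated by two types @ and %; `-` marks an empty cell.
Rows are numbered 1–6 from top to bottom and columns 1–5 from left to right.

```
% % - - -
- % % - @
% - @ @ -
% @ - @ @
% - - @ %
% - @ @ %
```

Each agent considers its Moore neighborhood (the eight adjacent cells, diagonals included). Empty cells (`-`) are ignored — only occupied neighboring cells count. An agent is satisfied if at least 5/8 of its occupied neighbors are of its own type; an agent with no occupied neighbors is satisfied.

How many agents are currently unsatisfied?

(1,1)% 2/2 ok
(1,2)% 3/3 ok
(2,2)% 4/5 ok
(2,3)% 2/4 unhappy
(2,5)@ 1/1 ok
(3,1)% 2/3 ok
(3,3)@ 3/5 unhappy
(3,4)@ 4/5 ok
(4,1)% 2/3 ok
(4,2)@ 1/4 unhappy
(4,4)@ 4/5 ok
(4,5)@ 3/4 ok
(5,1)% 2/3 ok
(5,4)@ 4/6 ok
(5,5)% 1/5 unhappy
(6,1)% 1/1 ok
(6,3)@ 2/2 ok
(6,4)@ 2/4 unhappy
(6,5)% 1/3 unhappy
Unsatisfied: (2,3), (3,3), (4,2), (5,5), (6,4), (6,5) — 6 in total.

6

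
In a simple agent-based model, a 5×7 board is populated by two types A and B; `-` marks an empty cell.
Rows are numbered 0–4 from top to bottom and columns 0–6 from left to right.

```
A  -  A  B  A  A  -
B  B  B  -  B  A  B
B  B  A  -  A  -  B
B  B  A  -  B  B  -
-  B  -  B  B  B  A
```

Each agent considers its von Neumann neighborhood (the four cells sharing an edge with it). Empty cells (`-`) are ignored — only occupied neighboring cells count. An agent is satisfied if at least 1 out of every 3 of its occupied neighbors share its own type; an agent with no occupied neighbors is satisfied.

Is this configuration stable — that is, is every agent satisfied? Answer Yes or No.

(0,0)A 0/1 not
(0,2)A 0/2 not
(0,3)B 0/2 not
(0,4)A 1/3 satisfied
(0,5)A 2/2 satisfied
(1,0)B 2/3 satisfied
(1,1)B 3/3 satisfied
(1,2)B 1/3 satisfied
(1,4)B 0/3 not
(1,5)A 1/3 satisfied
(1,6)B 1/2 satisfied
(2,0)B 3/3 satisfied
(2,1)B 3/4 satisfied
(2,2)A 1/3 satisfied
(2,4)A 0/2 not
(2,6)B 1/1 satisfied
(3,0)B 2/2 satisfied
(3,1)B 3/4 satisfied
(3,2)A 1/2 satisfied
(3,4)B 2/3 satisfied
(3,5)B 2/2 satisfied
(4,1)B 1/1 satisfied
(4,3)B 1/1 satisfied
(4,4)B 3/3 satisfied
(4,5)B 2/3 satisfied
(4,6)A 0/1 not
For instance (0,0) has only 0/1 same-type neighbors, below 1/3.

No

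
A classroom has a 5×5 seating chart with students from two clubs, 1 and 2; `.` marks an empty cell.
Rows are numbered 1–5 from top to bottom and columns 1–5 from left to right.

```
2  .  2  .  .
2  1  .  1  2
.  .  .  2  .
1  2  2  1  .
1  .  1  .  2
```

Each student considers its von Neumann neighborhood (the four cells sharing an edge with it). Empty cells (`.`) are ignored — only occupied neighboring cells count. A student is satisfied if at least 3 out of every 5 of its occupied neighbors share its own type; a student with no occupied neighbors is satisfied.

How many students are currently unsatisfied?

(1,1)2 1/1 ✓
(1,3)2 0/0 ✓
(2,1)2 1/2 ✗
(2,2)1 0/1 ✗
(2,4)1 0/2 ✗
(2,5)2 0/1 ✗
(3,4)2 0/2 ✗
(4,1)1 1/2 ✗
(4,2)2 1/2 ✗
(4,3)2 1/3 ✗
(4,4)1 0/2 ✗
(5,1)1 1/1 ✓
(5,3)1 0/1 ✗
(5,5)2 0/0 ✓
Unsatisfied: (2,1), (2,2), (2,4), (2,5), (3,4), (4,1), (4,2), (4,3), (4,4), (5,3) — 10 in total.

10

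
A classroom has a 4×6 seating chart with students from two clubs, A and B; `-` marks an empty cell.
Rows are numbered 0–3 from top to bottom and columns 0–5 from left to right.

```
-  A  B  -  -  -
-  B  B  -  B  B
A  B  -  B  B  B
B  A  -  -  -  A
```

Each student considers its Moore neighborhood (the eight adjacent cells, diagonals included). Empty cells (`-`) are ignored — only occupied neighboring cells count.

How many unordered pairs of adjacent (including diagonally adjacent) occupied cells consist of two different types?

Scan each occupied cell's neighbors to the right and below (and the two forward diagonals) so each pair is counted once.
Row 0: A(0,1)–B(0,2)≠ A(0,1)–B(1,1)≠ A(0,1)–B(1,2)≠ B(0,2)–B(1,2)= B(0,2)–B(1,1)=  → 3/5 unlike.
Row 1: B(1,1)–B(1,2)= B(1,1)–B(2,1)= B(1,1)–A(2,0)≠ B(1,2)–B(2,3)= B(1,2)–B(2,1)= B(1,4)–B(1,5)= B(1,4)–B(2,4)= B(1,4)–B(2,5)= B(1,4)–B(2,3)= B(1,5)–B(2,5)= B(1,5)–B(2,4)=  → 1/11 unlike.
Row 2: A(2,0)–B(2,1)≠ A(2,0)–B(3,0)≠ A(2,0)–A(3,1)= B(2,1)–A(3,1)≠ B(2,1)–B(3,0)= B(2,3)–B(2,4)= B(2,4)–B(2,5)= B(2,4)–A(3,5)≠ B(2,5)–A(3,5)≠  → 5/9 unlike.
Row 3: B(3,0)–A(3,1)≠  → 1/1 unlike.
Total adjacent occupied pairs: 26; unlike-type pairs: 10.

10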